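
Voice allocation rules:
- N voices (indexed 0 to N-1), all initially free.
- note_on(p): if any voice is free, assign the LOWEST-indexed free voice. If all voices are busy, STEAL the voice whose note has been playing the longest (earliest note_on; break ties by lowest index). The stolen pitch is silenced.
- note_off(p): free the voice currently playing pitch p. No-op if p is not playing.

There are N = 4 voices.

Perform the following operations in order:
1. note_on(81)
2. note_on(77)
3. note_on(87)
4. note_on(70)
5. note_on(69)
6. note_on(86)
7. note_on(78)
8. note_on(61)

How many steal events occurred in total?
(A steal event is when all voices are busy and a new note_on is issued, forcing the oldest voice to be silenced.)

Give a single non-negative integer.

Op 1: note_on(81): voice 0 is free -> assigned | voices=[81 - - -]
Op 2: note_on(77): voice 1 is free -> assigned | voices=[81 77 - -]
Op 3: note_on(87): voice 2 is free -> assigned | voices=[81 77 87 -]
Op 4: note_on(70): voice 3 is free -> assigned | voices=[81 77 87 70]
Op 5: note_on(69): all voices busy, STEAL voice 0 (pitch 81, oldest) -> assign | voices=[69 77 87 70]
Op 6: note_on(86): all voices busy, STEAL voice 1 (pitch 77, oldest) -> assign | voices=[69 86 87 70]
Op 7: note_on(78): all voices busy, STEAL voice 2 (pitch 87, oldest) -> assign | voices=[69 86 78 70]
Op 8: note_on(61): all voices busy, STEAL voice 3 (pitch 70, oldest) -> assign | voices=[69 86 78 61]

Answer: 4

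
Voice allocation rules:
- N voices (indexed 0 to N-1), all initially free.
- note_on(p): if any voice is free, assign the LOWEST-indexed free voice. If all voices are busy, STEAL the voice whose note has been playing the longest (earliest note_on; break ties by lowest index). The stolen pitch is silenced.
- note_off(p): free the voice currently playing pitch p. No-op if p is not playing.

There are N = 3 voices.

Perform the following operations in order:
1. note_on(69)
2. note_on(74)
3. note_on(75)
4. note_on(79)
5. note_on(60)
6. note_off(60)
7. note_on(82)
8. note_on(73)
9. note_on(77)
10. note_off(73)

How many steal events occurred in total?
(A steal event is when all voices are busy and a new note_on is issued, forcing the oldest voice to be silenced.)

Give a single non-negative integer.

Op 1: note_on(69): voice 0 is free -> assigned | voices=[69 - -]
Op 2: note_on(74): voice 1 is free -> assigned | voices=[69 74 -]
Op 3: note_on(75): voice 2 is free -> assigned | voices=[69 74 75]
Op 4: note_on(79): all voices busy, STEAL voice 0 (pitch 69, oldest) -> assign | voices=[79 74 75]
Op 5: note_on(60): all voices busy, STEAL voice 1 (pitch 74, oldest) -> assign | voices=[79 60 75]
Op 6: note_off(60): free voice 1 | voices=[79 - 75]
Op 7: note_on(82): voice 1 is free -> assigned | voices=[79 82 75]
Op 8: note_on(73): all voices busy, STEAL voice 2 (pitch 75, oldest) -> assign | voices=[79 82 73]
Op 9: note_on(77): all voices busy, STEAL voice 0 (pitch 79, oldest) -> assign | voices=[77 82 73]
Op 10: note_off(73): free voice 2 | voices=[77 82 -]

Answer: 4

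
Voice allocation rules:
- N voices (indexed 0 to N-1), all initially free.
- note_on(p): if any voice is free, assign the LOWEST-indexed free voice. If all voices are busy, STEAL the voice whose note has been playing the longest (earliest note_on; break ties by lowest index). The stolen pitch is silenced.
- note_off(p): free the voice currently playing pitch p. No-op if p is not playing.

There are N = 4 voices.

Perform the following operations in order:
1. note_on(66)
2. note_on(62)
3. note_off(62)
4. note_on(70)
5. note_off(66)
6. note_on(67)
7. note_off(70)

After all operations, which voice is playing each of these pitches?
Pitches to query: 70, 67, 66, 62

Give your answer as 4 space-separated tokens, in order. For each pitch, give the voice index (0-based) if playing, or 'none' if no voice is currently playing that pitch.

Answer: none 0 none none

Derivation:
Op 1: note_on(66): voice 0 is free -> assigned | voices=[66 - - -]
Op 2: note_on(62): voice 1 is free -> assigned | voices=[66 62 - -]
Op 3: note_off(62): free voice 1 | voices=[66 - - -]
Op 4: note_on(70): voice 1 is free -> assigned | voices=[66 70 - -]
Op 5: note_off(66): free voice 0 | voices=[- 70 - -]
Op 6: note_on(67): voice 0 is free -> assigned | voices=[67 70 - -]
Op 7: note_off(70): free voice 1 | voices=[67 - - -]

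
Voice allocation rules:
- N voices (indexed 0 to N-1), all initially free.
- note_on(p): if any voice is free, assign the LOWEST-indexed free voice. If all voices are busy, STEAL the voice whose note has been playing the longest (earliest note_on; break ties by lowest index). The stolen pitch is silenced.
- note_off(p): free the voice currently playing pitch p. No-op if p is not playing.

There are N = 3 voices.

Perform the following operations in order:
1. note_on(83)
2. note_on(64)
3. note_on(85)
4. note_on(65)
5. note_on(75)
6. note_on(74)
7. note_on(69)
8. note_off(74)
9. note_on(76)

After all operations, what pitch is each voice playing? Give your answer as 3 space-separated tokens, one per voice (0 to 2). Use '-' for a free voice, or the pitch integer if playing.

Answer: 69 75 76

Derivation:
Op 1: note_on(83): voice 0 is free -> assigned | voices=[83 - -]
Op 2: note_on(64): voice 1 is free -> assigned | voices=[83 64 -]
Op 3: note_on(85): voice 2 is free -> assigned | voices=[83 64 85]
Op 4: note_on(65): all voices busy, STEAL voice 0 (pitch 83, oldest) -> assign | voices=[65 64 85]
Op 5: note_on(75): all voices busy, STEAL voice 1 (pitch 64, oldest) -> assign | voices=[65 75 85]
Op 6: note_on(74): all voices busy, STEAL voice 2 (pitch 85, oldest) -> assign | voices=[65 75 74]
Op 7: note_on(69): all voices busy, STEAL voice 0 (pitch 65, oldest) -> assign | voices=[69 75 74]
Op 8: note_off(74): free voice 2 | voices=[69 75 -]
Op 9: note_on(76): voice 2 is free -> assigned | voices=[69 75 76]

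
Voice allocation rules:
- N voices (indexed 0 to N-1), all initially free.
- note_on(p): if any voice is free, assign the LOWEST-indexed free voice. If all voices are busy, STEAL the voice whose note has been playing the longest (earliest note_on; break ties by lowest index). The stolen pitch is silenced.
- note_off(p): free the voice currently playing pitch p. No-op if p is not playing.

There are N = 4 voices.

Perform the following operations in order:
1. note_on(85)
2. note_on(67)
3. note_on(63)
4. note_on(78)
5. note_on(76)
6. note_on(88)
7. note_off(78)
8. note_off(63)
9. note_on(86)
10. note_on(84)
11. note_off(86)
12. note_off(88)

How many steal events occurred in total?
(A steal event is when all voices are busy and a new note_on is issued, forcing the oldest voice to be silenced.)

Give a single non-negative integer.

Op 1: note_on(85): voice 0 is free -> assigned | voices=[85 - - -]
Op 2: note_on(67): voice 1 is free -> assigned | voices=[85 67 - -]
Op 3: note_on(63): voice 2 is free -> assigned | voices=[85 67 63 -]
Op 4: note_on(78): voice 3 is free -> assigned | voices=[85 67 63 78]
Op 5: note_on(76): all voices busy, STEAL voice 0 (pitch 85, oldest) -> assign | voices=[76 67 63 78]
Op 6: note_on(88): all voices busy, STEAL voice 1 (pitch 67, oldest) -> assign | voices=[76 88 63 78]
Op 7: note_off(78): free voice 3 | voices=[76 88 63 -]
Op 8: note_off(63): free voice 2 | voices=[76 88 - -]
Op 9: note_on(86): voice 2 is free -> assigned | voices=[76 88 86 -]
Op 10: note_on(84): voice 3 is free -> assigned | voices=[76 88 86 84]
Op 11: note_off(86): free voice 2 | voices=[76 88 - 84]
Op 12: note_off(88): free voice 1 | voices=[76 - - 84]

Answer: 2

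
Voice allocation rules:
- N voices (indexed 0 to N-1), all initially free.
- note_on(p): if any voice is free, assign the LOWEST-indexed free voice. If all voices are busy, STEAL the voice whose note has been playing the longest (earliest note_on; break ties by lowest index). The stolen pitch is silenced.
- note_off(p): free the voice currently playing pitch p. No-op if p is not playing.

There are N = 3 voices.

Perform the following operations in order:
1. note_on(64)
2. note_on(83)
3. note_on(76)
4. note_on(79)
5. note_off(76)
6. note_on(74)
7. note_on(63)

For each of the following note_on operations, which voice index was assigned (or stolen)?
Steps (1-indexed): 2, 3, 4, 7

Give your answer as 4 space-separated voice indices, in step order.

Op 1: note_on(64): voice 0 is free -> assigned | voices=[64 - -]
Op 2: note_on(83): voice 1 is free -> assigned | voices=[64 83 -]
Op 3: note_on(76): voice 2 is free -> assigned | voices=[64 83 76]
Op 4: note_on(79): all voices busy, STEAL voice 0 (pitch 64, oldest) -> assign | voices=[79 83 76]
Op 5: note_off(76): free voice 2 | voices=[79 83 -]
Op 6: note_on(74): voice 2 is free -> assigned | voices=[79 83 74]
Op 7: note_on(63): all voices busy, STEAL voice 1 (pitch 83, oldest) -> assign | voices=[79 63 74]

Answer: 1 2 0 1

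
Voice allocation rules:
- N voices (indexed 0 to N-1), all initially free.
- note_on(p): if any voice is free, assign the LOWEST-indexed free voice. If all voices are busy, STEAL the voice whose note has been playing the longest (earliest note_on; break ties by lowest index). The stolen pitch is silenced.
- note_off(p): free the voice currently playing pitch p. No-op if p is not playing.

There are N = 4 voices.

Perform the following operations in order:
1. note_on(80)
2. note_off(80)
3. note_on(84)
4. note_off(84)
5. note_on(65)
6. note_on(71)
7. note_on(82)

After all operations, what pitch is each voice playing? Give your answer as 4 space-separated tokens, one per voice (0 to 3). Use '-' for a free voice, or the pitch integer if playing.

Answer: 65 71 82 -

Derivation:
Op 1: note_on(80): voice 0 is free -> assigned | voices=[80 - - -]
Op 2: note_off(80): free voice 0 | voices=[- - - -]
Op 3: note_on(84): voice 0 is free -> assigned | voices=[84 - - -]
Op 4: note_off(84): free voice 0 | voices=[- - - -]
Op 5: note_on(65): voice 0 is free -> assigned | voices=[65 - - -]
Op 6: note_on(71): voice 1 is free -> assigned | voices=[65 71 - -]
Op 7: note_on(82): voice 2 is free -> assigned | voices=[65 71 82 -]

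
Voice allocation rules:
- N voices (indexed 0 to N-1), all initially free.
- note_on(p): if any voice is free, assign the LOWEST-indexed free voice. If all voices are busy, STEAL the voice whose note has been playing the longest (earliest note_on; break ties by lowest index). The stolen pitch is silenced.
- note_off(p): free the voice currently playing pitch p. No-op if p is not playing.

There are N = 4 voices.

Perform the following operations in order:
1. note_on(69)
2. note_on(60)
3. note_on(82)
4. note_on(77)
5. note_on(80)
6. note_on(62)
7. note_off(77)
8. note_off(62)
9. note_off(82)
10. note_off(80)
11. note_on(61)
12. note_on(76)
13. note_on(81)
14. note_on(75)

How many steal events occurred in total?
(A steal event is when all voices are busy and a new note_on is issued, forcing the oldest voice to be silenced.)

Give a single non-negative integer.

Answer: 2

Derivation:
Op 1: note_on(69): voice 0 is free -> assigned | voices=[69 - - -]
Op 2: note_on(60): voice 1 is free -> assigned | voices=[69 60 - -]
Op 3: note_on(82): voice 2 is free -> assigned | voices=[69 60 82 -]
Op 4: note_on(77): voice 3 is free -> assigned | voices=[69 60 82 77]
Op 5: note_on(80): all voices busy, STEAL voice 0 (pitch 69, oldest) -> assign | voices=[80 60 82 77]
Op 6: note_on(62): all voices busy, STEAL voice 1 (pitch 60, oldest) -> assign | voices=[80 62 82 77]
Op 7: note_off(77): free voice 3 | voices=[80 62 82 -]
Op 8: note_off(62): free voice 1 | voices=[80 - 82 -]
Op 9: note_off(82): free voice 2 | voices=[80 - - -]
Op 10: note_off(80): free voice 0 | voices=[- - - -]
Op 11: note_on(61): voice 0 is free -> assigned | voices=[61 - - -]
Op 12: note_on(76): voice 1 is free -> assigned | voices=[61 76 - -]
Op 13: note_on(81): voice 2 is free -> assigned | voices=[61 76 81 -]
Op 14: note_on(75): voice 3 is free -> assigned | voices=[61 76 81 75]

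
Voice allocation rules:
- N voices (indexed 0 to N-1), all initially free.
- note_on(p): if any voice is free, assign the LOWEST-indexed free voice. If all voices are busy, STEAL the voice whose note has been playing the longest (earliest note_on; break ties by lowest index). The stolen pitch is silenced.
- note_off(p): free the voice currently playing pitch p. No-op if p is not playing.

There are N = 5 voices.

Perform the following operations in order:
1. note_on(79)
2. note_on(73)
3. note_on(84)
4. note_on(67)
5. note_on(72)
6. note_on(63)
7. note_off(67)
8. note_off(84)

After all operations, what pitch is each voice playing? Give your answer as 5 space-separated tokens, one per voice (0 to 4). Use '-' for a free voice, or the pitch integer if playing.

Answer: 63 73 - - 72

Derivation:
Op 1: note_on(79): voice 0 is free -> assigned | voices=[79 - - - -]
Op 2: note_on(73): voice 1 is free -> assigned | voices=[79 73 - - -]
Op 3: note_on(84): voice 2 is free -> assigned | voices=[79 73 84 - -]
Op 4: note_on(67): voice 3 is free -> assigned | voices=[79 73 84 67 -]
Op 5: note_on(72): voice 4 is free -> assigned | voices=[79 73 84 67 72]
Op 6: note_on(63): all voices busy, STEAL voice 0 (pitch 79, oldest) -> assign | voices=[63 73 84 67 72]
Op 7: note_off(67): free voice 3 | voices=[63 73 84 - 72]
Op 8: note_off(84): free voice 2 | voices=[63 73 - - 72]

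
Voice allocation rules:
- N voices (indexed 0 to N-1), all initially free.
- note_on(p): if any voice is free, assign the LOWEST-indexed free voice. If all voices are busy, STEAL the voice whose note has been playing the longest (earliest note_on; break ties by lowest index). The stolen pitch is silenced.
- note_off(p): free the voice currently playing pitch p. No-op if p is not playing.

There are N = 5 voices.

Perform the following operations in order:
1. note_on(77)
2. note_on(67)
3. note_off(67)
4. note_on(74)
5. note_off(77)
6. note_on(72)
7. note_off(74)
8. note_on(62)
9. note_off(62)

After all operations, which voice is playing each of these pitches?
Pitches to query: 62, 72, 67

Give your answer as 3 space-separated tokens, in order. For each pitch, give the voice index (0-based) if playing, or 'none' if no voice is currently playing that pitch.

Op 1: note_on(77): voice 0 is free -> assigned | voices=[77 - - - -]
Op 2: note_on(67): voice 1 is free -> assigned | voices=[77 67 - - -]
Op 3: note_off(67): free voice 1 | voices=[77 - - - -]
Op 4: note_on(74): voice 1 is free -> assigned | voices=[77 74 - - -]
Op 5: note_off(77): free voice 0 | voices=[- 74 - - -]
Op 6: note_on(72): voice 0 is free -> assigned | voices=[72 74 - - -]
Op 7: note_off(74): free voice 1 | voices=[72 - - - -]
Op 8: note_on(62): voice 1 is free -> assigned | voices=[72 62 - - -]
Op 9: note_off(62): free voice 1 | voices=[72 - - - -]

Answer: none 0 none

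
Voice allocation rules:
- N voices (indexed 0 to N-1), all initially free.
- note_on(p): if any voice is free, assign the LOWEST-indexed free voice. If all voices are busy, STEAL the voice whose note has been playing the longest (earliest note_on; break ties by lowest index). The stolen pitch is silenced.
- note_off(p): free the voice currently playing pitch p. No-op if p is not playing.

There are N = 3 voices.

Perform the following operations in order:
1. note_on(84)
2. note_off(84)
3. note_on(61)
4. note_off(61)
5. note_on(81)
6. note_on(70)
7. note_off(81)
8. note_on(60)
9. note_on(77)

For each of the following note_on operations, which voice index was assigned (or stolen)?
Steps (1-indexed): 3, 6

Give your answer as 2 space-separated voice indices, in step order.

Answer: 0 1

Derivation:
Op 1: note_on(84): voice 0 is free -> assigned | voices=[84 - -]
Op 2: note_off(84): free voice 0 | voices=[- - -]
Op 3: note_on(61): voice 0 is free -> assigned | voices=[61 - -]
Op 4: note_off(61): free voice 0 | voices=[- - -]
Op 5: note_on(81): voice 0 is free -> assigned | voices=[81 - -]
Op 6: note_on(70): voice 1 is free -> assigned | voices=[81 70 -]
Op 7: note_off(81): free voice 0 | voices=[- 70 -]
Op 8: note_on(60): voice 0 is free -> assigned | voices=[60 70 -]
Op 9: note_on(77): voice 2 is free -> assigned | voices=[60 70 77]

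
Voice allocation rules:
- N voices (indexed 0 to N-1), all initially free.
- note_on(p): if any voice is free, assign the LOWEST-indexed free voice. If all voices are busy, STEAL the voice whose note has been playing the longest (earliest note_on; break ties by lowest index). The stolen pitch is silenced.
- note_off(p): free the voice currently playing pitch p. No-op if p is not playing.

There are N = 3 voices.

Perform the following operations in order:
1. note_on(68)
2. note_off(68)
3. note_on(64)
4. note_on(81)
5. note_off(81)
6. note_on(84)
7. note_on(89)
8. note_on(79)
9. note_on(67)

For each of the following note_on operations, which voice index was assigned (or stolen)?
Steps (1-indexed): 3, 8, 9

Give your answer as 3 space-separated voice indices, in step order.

Answer: 0 0 1

Derivation:
Op 1: note_on(68): voice 0 is free -> assigned | voices=[68 - -]
Op 2: note_off(68): free voice 0 | voices=[- - -]
Op 3: note_on(64): voice 0 is free -> assigned | voices=[64 - -]
Op 4: note_on(81): voice 1 is free -> assigned | voices=[64 81 -]
Op 5: note_off(81): free voice 1 | voices=[64 - -]
Op 6: note_on(84): voice 1 is free -> assigned | voices=[64 84 -]
Op 7: note_on(89): voice 2 is free -> assigned | voices=[64 84 89]
Op 8: note_on(79): all voices busy, STEAL voice 0 (pitch 64, oldest) -> assign | voices=[79 84 89]
Op 9: note_on(67): all voices busy, STEAL voice 1 (pitch 84, oldest) -> assign | voices=[79 67 89]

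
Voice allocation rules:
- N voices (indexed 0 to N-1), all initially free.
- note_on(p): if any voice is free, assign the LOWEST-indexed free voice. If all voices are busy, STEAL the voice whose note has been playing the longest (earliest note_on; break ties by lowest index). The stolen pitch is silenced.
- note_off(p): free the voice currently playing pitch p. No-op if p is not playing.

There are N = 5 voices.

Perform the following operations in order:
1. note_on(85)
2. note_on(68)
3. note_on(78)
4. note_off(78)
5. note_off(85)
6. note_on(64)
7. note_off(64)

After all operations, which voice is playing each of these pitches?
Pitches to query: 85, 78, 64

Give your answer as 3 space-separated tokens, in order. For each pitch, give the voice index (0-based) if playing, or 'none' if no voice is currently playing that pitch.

Answer: none none none

Derivation:
Op 1: note_on(85): voice 0 is free -> assigned | voices=[85 - - - -]
Op 2: note_on(68): voice 1 is free -> assigned | voices=[85 68 - - -]
Op 3: note_on(78): voice 2 is free -> assigned | voices=[85 68 78 - -]
Op 4: note_off(78): free voice 2 | voices=[85 68 - - -]
Op 5: note_off(85): free voice 0 | voices=[- 68 - - -]
Op 6: note_on(64): voice 0 is free -> assigned | voices=[64 68 - - -]
Op 7: note_off(64): free voice 0 | voices=[- 68 - - -]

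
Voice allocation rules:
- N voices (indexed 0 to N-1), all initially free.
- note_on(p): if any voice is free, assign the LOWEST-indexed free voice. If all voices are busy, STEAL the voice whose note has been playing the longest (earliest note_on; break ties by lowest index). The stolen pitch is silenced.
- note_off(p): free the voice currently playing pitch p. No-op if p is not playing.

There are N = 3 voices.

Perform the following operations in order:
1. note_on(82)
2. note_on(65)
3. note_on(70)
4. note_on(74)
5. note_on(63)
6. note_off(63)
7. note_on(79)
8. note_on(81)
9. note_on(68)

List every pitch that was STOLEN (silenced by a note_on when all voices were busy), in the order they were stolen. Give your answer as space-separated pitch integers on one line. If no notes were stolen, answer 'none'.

Op 1: note_on(82): voice 0 is free -> assigned | voices=[82 - -]
Op 2: note_on(65): voice 1 is free -> assigned | voices=[82 65 -]
Op 3: note_on(70): voice 2 is free -> assigned | voices=[82 65 70]
Op 4: note_on(74): all voices busy, STEAL voice 0 (pitch 82, oldest) -> assign | voices=[74 65 70]
Op 5: note_on(63): all voices busy, STEAL voice 1 (pitch 65, oldest) -> assign | voices=[74 63 70]
Op 6: note_off(63): free voice 1 | voices=[74 - 70]
Op 7: note_on(79): voice 1 is free -> assigned | voices=[74 79 70]
Op 8: note_on(81): all voices busy, STEAL voice 2 (pitch 70, oldest) -> assign | voices=[74 79 81]
Op 9: note_on(68): all voices busy, STEAL voice 0 (pitch 74, oldest) -> assign | voices=[68 79 81]

Answer: 82 65 70 74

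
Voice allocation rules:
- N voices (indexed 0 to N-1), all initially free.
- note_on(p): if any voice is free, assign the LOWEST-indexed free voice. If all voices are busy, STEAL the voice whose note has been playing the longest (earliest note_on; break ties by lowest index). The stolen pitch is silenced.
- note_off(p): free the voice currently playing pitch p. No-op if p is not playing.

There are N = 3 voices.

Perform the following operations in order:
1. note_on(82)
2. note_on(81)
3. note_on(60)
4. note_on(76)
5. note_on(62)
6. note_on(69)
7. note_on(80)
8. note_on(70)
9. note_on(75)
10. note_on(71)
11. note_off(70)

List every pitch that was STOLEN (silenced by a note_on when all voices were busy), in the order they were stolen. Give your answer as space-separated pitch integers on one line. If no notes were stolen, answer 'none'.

Answer: 82 81 60 76 62 69 80

Derivation:
Op 1: note_on(82): voice 0 is free -> assigned | voices=[82 - -]
Op 2: note_on(81): voice 1 is free -> assigned | voices=[82 81 -]
Op 3: note_on(60): voice 2 is free -> assigned | voices=[82 81 60]
Op 4: note_on(76): all voices busy, STEAL voice 0 (pitch 82, oldest) -> assign | voices=[76 81 60]
Op 5: note_on(62): all voices busy, STEAL voice 1 (pitch 81, oldest) -> assign | voices=[76 62 60]
Op 6: note_on(69): all voices busy, STEAL voice 2 (pitch 60, oldest) -> assign | voices=[76 62 69]
Op 7: note_on(80): all voices busy, STEAL voice 0 (pitch 76, oldest) -> assign | voices=[80 62 69]
Op 8: note_on(70): all voices busy, STEAL voice 1 (pitch 62, oldest) -> assign | voices=[80 70 69]
Op 9: note_on(75): all voices busy, STEAL voice 2 (pitch 69, oldest) -> assign | voices=[80 70 75]
Op 10: note_on(71): all voices busy, STEAL voice 0 (pitch 80, oldest) -> assign | voices=[71 70 75]
Op 11: note_off(70): free voice 1 | voices=[71 - 75]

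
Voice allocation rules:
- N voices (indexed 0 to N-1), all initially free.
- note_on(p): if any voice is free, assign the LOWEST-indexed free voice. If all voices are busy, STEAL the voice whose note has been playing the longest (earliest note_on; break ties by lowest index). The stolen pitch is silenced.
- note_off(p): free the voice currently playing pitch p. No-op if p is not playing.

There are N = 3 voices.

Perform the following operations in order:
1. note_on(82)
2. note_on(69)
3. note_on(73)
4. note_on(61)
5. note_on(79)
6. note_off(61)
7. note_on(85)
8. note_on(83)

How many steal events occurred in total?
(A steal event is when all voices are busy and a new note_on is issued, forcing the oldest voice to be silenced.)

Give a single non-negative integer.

Answer: 3

Derivation:
Op 1: note_on(82): voice 0 is free -> assigned | voices=[82 - -]
Op 2: note_on(69): voice 1 is free -> assigned | voices=[82 69 -]
Op 3: note_on(73): voice 2 is free -> assigned | voices=[82 69 73]
Op 4: note_on(61): all voices busy, STEAL voice 0 (pitch 82, oldest) -> assign | voices=[61 69 73]
Op 5: note_on(79): all voices busy, STEAL voice 1 (pitch 69, oldest) -> assign | voices=[61 79 73]
Op 6: note_off(61): free voice 0 | voices=[- 79 73]
Op 7: note_on(85): voice 0 is free -> assigned | voices=[85 79 73]
Op 8: note_on(83): all voices busy, STEAL voice 2 (pitch 73, oldest) -> assign | voices=[85 79 83]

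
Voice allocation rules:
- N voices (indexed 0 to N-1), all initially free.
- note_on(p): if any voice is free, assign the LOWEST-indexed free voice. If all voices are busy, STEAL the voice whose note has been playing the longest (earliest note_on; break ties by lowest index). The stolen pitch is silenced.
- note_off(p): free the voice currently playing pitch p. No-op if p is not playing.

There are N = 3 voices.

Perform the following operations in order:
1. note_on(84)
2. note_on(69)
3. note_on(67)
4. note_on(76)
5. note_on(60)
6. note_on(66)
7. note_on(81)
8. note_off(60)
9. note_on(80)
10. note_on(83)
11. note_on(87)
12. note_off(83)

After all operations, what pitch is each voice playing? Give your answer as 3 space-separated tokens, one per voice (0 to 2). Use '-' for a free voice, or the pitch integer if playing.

Answer: 87 80 -

Derivation:
Op 1: note_on(84): voice 0 is free -> assigned | voices=[84 - -]
Op 2: note_on(69): voice 1 is free -> assigned | voices=[84 69 -]
Op 3: note_on(67): voice 2 is free -> assigned | voices=[84 69 67]
Op 4: note_on(76): all voices busy, STEAL voice 0 (pitch 84, oldest) -> assign | voices=[76 69 67]
Op 5: note_on(60): all voices busy, STEAL voice 1 (pitch 69, oldest) -> assign | voices=[76 60 67]
Op 6: note_on(66): all voices busy, STEAL voice 2 (pitch 67, oldest) -> assign | voices=[76 60 66]
Op 7: note_on(81): all voices busy, STEAL voice 0 (pitch 76, oldest) -> assign | voices=[81 60 66]
Op 8: note_off(60): free voice 1 | voices=[81 - 66]
Op 9: note_on(80): voice 1 is free -> assigned | voices=[81 80 66]
Op 10: note_on(83): all voices busy, STEAL voice 2 (pitch 66, oldest) -> assign | voices=[81 80 83]
Op 11: note_on(87): all voices busy, STEAL voice 0 (pitch 81, oldest) -> assign | voices=[87 80 83]
Op 12: note_off(83): free voice 2 | voices=[87 80 -]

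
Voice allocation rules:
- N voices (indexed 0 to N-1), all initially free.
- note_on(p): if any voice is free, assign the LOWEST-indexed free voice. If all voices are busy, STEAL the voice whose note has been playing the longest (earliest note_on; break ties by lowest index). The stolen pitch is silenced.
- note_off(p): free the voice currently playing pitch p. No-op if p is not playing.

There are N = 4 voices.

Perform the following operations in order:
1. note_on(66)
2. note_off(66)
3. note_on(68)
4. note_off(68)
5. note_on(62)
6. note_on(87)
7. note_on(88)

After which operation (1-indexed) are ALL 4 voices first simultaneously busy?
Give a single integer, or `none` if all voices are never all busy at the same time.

Op 1: note_on(66): voice 0 is free -> assigned | voices=[66 - - -]
Op 2: note_off(66): free voice 0 | voices=[- - - -]
Op 3: note_on(68): voice 0 is free -> assigned | voices=[68 - - -]
Op 4: note_off(68): free voice 0 | voices=[- - - -]
Op 5: note_on(62): voice 0 is free -> assigned | voices=[62 - - -]
Op 6: note_on(87): voice 1 is free -> assigned | voices=[62 87 - -]
Op 7: note_on(88): voice 2 is free -> assigned | voices=[62 87 88 -]

Answer: none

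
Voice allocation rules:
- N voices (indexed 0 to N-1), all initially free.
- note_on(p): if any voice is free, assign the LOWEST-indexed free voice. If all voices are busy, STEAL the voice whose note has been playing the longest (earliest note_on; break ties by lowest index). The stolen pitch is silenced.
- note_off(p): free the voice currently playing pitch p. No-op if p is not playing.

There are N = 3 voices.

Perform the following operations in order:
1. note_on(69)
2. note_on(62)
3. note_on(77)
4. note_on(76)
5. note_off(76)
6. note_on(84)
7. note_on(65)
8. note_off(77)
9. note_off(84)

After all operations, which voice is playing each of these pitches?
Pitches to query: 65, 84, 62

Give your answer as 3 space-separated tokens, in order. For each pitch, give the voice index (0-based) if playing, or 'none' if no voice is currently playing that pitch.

Answer: 1 none none

Derivation:
Op 1: note_on(69): voice 0 is free -> assigned | voices=[69 - -]
Op 2: note_on(62): voice 1 is free -> assigned | voices=[69 62 -]
Op 3: note_on(77): voice 2 is free -> assigned | voices=[69 62 77]
Op 4: note_on(76): all voices busy, STEAL voice 0 (pitch 69, oldest) -> assign | voices=[76 62 77]
Op 5: note_off(76): free voice 0 | voices=[- 62 77]
Op 6: note_on(84): voice 0 is free -> assigned | voices=[84 62 77]
Op 7: note_on(65): all voices busy, STEAL voice 1 (pitch 62, oldest) -> assign | voices=[84 65 77]
Op 8: note_off(77): free voice 2 | voices=[84 65 -]
Op 9: note_off(84): free voice 0 | voices=[- 65 -]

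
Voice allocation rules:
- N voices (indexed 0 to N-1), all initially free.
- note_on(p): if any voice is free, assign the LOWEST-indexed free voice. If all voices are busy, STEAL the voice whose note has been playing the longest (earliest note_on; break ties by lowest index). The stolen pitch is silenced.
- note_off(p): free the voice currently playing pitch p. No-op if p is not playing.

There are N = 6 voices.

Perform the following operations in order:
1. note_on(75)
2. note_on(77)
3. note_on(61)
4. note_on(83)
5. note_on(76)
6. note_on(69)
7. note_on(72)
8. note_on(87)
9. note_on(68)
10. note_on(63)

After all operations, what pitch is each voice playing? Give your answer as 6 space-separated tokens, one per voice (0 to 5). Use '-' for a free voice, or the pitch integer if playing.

Op 1: note_on(75): voice 0 is free -> assigned | voices=[75 - - - - -]
Op 2: note_on(77): voice 1 is free -> assigned | voices=[75 77 - - - -]
Op 3: note_on(61): voice 2 is free -> assigned | voices=[75 77 61 - - -]
Op 4: note_on(83): voice 3 is free -> assigned | voices=[75 77 61 83 - -]
Op 5: note_on(76): voice 4 is free -> assigned | voices=[75 77 61 83 76 -]
Op 6: note_on(69): voice 5 is free -> assigned | voices=[75 77 61 83 76 69]
Op 7: note_on(72): all voices busy, STEAL voice 0 (pitch 75, oldest) -> assign | voices=[72 77 61 83 76 69]
Op 8: note_on(87): all voices busy, STEAL voice 1 (pitch 77, oldest) -> assign | voices=[72 87 61 83 76 69]
Op 9: note_on(68): all voices busy, STEAL voice 2 (pitch 61, oldest) -> assign | voices=[72 87 68 83 76 69]
Op 10: note_on(63): all voices busy, STEAL voice 3 (pitch 83, oldest) -> assign | voices=[72 87 68 63 76 69]

Answer: 72 87 68 63 76 69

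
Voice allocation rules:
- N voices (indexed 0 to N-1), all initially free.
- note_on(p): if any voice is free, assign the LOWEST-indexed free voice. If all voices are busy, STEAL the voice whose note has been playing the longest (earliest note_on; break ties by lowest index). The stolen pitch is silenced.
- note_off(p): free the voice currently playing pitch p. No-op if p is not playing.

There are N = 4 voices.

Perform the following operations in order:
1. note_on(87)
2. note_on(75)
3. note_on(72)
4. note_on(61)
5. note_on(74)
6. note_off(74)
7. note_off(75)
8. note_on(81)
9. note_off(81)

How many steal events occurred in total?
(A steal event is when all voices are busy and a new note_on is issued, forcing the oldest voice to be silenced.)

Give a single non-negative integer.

Answer: 1

Derivation:
Op 1: note_on(87): voice 0 is free -> assigned | voices=[87 - - -]
Op 2: note_on(75): voice 1 is free -> assigned | voices=[87 75 - -]
Op 3: note_on(72): voice 2 is free -> assigned | voices=[87 75 72 -]
Op 4: note_on(61): voice 3 is free -> assigned | voices=[87 75 72 61]
Op 5: note_on(74): all voices busy, STEAL voice 0 (pitch 87, oldest) -> assign | voices=[74 75 72 61]
Op 6: note_off(74): free voice 0 | voices=[- 75 72 61]
Op 7: note_off(75): free voice 1 | voices=[- - 72 61]
Op 8: note_on(81): voice 0 is free -> assigned | voices=[81 - 72 61]
Op 9: note_off(81): free voice 0 | voices=[- - 72 61]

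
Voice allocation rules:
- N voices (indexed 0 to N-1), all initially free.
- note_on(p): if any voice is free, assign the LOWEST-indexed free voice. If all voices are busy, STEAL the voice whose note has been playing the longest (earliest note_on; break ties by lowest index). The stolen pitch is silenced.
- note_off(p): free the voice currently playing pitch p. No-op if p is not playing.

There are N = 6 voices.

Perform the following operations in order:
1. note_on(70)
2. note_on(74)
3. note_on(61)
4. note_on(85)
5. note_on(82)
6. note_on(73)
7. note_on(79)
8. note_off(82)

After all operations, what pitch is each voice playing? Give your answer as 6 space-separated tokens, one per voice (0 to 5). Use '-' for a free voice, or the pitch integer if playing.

Op 1: note_on(70): voice 0 is free -> assigned | voices=[70 - - - - -]
Op 2: note_on(74): voice 1 is free -> assigned | voices=[70 74 - - - -]
Op 3: note_on(61): voice 2 is free -> assigned | voices=[70 74 61 - - -]
Op 4: note_on(85): voice 3 is free -> assigned | voices=[70 74 61 85 - -]
Op 5: note_on(82): voice 4 is free -> assigned | voices=[70 74 61 85 82 -]
Op 6: note_on(73): voice 5 is free -> assigned | voices=[70 74 61 85 82 73]
Op 7: note_on(79): all voices busy, STEAL voice 0 (pitch 70, oldest) -> assign | voices=[79 74 61 85 82 73]
Op 8: note_off(82): free voice 4 | voices=[79 74 61 85 - 73]

Answer: 79 74 61 85 - 73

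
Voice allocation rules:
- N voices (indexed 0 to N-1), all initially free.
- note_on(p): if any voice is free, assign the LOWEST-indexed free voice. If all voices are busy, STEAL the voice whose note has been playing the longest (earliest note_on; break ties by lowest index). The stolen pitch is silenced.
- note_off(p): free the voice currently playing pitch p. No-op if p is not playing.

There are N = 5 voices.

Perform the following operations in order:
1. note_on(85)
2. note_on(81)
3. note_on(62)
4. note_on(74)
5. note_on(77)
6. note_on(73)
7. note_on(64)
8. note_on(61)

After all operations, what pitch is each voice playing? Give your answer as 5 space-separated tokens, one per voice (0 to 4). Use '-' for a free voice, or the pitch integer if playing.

Answer: 73 64 61 74 77

Derivation:
Op 1: note_on(85): voice 0 is free -> assigned | voices=[85 - - - -]
Op 2: note_on(81): voice 1 is free -> assigned | voices=[85 81 - - -]
Op 3: note_on(62): voice 2 is free -> assigned | voices=[85 81 62 - -]
Op 4: note_on(74): voice 3 is free -> assigned | voices=[85 81 62 74 -]
Op 5: note_on(77): voice 4 is free -> assigned | voices=[85 81 62 74 77]
Op 6: note_on(73): all voices busy, STEAL voice 0 (pitch 85, oldest) -> assign | voices=[73 81 62 74 77]
Op 7: note_on(64): all voices busy, STEAL voice 1 (pitch 81, oldest) -> assign | voices=[73 64 62 74 77]
Op 8: note_on(61): all voices busy, STEAL voice 2 (pitch 62, oldest) -> assign | voices=[73 64 61 74 77]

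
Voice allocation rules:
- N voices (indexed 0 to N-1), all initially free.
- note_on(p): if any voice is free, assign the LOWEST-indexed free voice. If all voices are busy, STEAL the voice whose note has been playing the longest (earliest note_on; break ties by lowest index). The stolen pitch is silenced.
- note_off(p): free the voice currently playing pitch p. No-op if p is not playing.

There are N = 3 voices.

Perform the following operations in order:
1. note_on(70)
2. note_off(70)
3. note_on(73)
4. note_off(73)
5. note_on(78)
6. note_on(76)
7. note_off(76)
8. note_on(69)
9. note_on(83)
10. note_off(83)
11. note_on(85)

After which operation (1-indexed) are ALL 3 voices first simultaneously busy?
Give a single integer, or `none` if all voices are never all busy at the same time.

Op 1: note_on(70): voice 0 is free -> assigned | voices=[70 - -]
Op 2: note_off(70): free voice 0 | voices=[- - -]
Op 3: note_on(73): voice 0 is free -> assigned | voices=[73 - -]
Op 4: note_off(73): free voice 0 | voices=[- - -]
Op 5: note_on(78): voice 0 is free -> assigned | voices=[78 - -]
Op 6: note_on(76): voice 1 is free -> assigned | voices=[78 76 -]
Op 7: note_off(76): free voice 1 | voices=[78 - -]
Op 8: note_on(69): voice 1 is free -> assigned | voices=[78 69 -]
Op 9: note_on(83): voice 2 is free -> assigned | voices=[78 69 83]
Op 10: note_off(83): free voice 2 | voices=[78 69 -]
Op 11: note_on(85): voice 2 is free -> assigned | voices=[78 69 85]

Answer: 9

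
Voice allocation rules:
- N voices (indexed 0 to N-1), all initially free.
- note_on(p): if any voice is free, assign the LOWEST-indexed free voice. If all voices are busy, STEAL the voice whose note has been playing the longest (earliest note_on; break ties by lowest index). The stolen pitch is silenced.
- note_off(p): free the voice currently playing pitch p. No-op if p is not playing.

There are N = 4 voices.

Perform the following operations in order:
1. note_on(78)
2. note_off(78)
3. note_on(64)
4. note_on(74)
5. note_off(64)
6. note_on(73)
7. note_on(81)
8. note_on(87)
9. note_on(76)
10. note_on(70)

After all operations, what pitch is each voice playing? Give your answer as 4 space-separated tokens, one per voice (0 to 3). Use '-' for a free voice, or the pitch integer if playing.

Answer: 70 76 81 87

Derivation:
Op 1: note_on(78): voice 0 is free -> assigned | voices=[78 - - -]
Op 2: note_off(78): free voice 0 | voices=[- - - -]
Op 3: note_on(64): voice 0 is free -> assigned | voices=[64 - - -]
Op 4: note_on(74): voice 1 is free -> assigned | voices=[64 74 - -]
Op 5: note_off(64): free voice 0 | voices=[- 74 - -]
Op 6: note_on(73): voice 0 is free -> assigned | voices=[73 74 - -]
Op 7: note_on(81): voice 2 is free -> assigned | voices=[73 74 81 -]
Op 8: note_on(87): voice 3 is free -> assigned | voices=[73 74 81 87]
Op 9: note_on(76): all voices busy, STEAL voice 1 (pitch 74, oldest) -> assign | voices=[73 76 81 87]
Op 10: note_on(70): all voices busy, STEAL voice 0 (pitch 73, oldest) -> assign | voices=[70 76 81 87]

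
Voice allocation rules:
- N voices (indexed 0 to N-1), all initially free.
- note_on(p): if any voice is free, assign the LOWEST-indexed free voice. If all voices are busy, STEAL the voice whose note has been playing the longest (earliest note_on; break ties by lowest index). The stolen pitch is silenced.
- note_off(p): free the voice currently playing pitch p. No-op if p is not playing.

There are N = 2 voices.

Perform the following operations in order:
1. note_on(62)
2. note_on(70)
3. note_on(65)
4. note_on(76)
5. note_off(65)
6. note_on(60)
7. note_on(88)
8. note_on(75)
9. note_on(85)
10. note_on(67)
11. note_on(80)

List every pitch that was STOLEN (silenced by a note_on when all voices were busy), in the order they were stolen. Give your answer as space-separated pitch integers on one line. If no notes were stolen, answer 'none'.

Op 1: note_on(62): voice 0 is free -> assigned | voices=[62 -]
Op 2: note_on(70): voice 1 is free -> assigned | voices=[62 70]
Op 3: note_on(65): all voices busy, STEAL voice 0 (pitch 62, oldest) -> assign | voices=[65 70]
Op 4: note_on(76): all voices busy, STEAL voice 1 (pitch 70, oldest) -> assign | voices=[65 76]
Op 5: note_off(65): free voice 0 | voices=[- 76]
Op 6: note_on(60): voice 0 is free -> assigned | voices=[60 76]
Op 7: note_on(88): all voices busy, STEAL voice 1 (pitch 76, oldest) -> assign | voices=[60 88]
Op 8: note_on(75): all voices busy, STEAL voice 0 (pitch 60, oldest) -> assign | voices=[75 88]
Op 9: note_on(85): all voices busy, STEAL voice 1 (pitch 88, oldest) -> assign | voices=[75 85]
Op 10: note_on(67): all voices busy, STEAL voice 0 (pitch 75, oldest) -> assign | voices=[67 85]
Op 11: note_on(80): all voices busy, STEAL voice 1 (pitch 85, oldest) -> assign | voices=[67 80]

Answer: 62 70 76 60 88 75 85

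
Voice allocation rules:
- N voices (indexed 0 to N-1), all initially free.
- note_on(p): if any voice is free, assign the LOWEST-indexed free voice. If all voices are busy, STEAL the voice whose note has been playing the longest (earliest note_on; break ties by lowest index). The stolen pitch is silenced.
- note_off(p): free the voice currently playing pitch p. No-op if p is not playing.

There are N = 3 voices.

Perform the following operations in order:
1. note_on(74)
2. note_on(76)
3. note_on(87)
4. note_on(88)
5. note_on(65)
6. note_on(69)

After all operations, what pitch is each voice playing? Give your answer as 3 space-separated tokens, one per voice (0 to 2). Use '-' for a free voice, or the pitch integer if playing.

Op 1: note_on(74): voice 0 is free -> assigned | voices=[74 - -]
Op 2: note_on(76): voice 1 is free -> assigned | voices=[74 76 -]
Op 3: note_on(87): voice 2 is free -> assigned | voices=[74 76 87]
Op 4: note_on(88): all voices busy, STEAL voice 0 (pitch 74, oldest) -> assign | voices=[88 76 87]
Op 5: note_on(65): all voices busy, STEAL voice 1 (pitch 76, oldest) -> assign | voices=[88 65 87]
Op 6: note_on(69): all voices busy, STEAL voice 2 (pitch 87, oldest) -> assign | voices=[88 65 69]

Answer: 88 65 69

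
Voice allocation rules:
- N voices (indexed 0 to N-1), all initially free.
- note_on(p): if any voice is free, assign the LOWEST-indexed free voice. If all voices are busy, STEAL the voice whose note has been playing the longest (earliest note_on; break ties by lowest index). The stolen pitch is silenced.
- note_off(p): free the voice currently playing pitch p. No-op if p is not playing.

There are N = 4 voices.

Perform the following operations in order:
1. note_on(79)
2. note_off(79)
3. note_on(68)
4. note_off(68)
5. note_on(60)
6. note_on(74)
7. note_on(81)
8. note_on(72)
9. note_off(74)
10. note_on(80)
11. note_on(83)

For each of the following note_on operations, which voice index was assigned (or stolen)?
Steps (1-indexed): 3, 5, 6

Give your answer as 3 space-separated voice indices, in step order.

Op 1: note_on(79): voice 0 is free -> assigned | voices=[79 - - -]
Op 2: note_off(79): free voice 0 | voices=[- - - -]
Op 3: note_on(68): voice 0 is free -> assigned | voices=[68 - - -]
Op 4: note_off(68): free voice 0 | voices=[- - - -]
Op 5: note_on(60): voice 0 is free -> assigned | voices=[60 - - -]
Op 6: note_on(74): voice 1 is free -> assigned | voices=[60 74 - -]
Op 7: note_on(81): voice 2 is free -> assigned | voices=[60 74 81 -]
Op 8: note_on(72): voice 3 is free -> assigned | voices=[60 74 81 72]
Op 9: note_off(74): free voice 1 | voices=[60 - 81 72]
Op 10: note_on(80): voice 1 is free -> assigned | voices=[60 80 81 72]
Op 11: note_on(83): all voices busy, STEAL voice 0 (pitch 60, oldest) -> assign | voices=[83 80 81 72]

Answer: 0 0 1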